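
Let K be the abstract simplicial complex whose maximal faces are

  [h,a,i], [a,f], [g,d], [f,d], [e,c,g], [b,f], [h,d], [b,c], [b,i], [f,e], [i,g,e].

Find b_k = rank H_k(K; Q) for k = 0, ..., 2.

We work with the vertex ordering a < b < c < d < e < f < g < h < i. The simplices of K, each written with vertices in increasing order, are:

  0-simplices (9): a, b, c, d, e, f, g, h, i
  1-simplices (16): af, ah, ai, bc, bf, bi, ce, cg, df, dg, dh, ef, eg, ei, gi, hi
  2-simplices (3): ahi, ceg, egi

so the chain groups are C_0 ≅ Z^9, C_1 ≅ Z^16, C_2 ≅ Z^3.

The boundary map ∂_1: C_1 → C_0 maps an edge to its endpoints' difference, ∂[p,q] = q − p. For instance
  ∂af = f − a.
The 9×16 boundary matrix has rank 8 and Smith normal form diag(1,1,1,1,1,1,1,1).

The boundary map ∂_2: C_2 → C_1 maps a triangle to the signed sum of its edges. For instance
  ∂ceg = eg − cg + ce,
  ∂egi = gi − ei + eg.
The resulting 16×3 matrix has rank 3, and its Smith normal form has invariant factors (1,1,1).

Now H_k = ker ∂_k / im ∂_{k+1}, so:

  H_0: rank C_0 − rank ∂_1 = 9 − 8 = 1, and the invariant factors of ∂_1 are all 1, so H_0 = Z.
  H_1: rank ker ∂_1 − rank ∂_2 = (16 − 8) − 3 = 5, and the invariant factors of ∂_2 are all 1, so H_1 = Z^5.
  H_2: rank ker ∂_2 − rank ∂_3 = (3 − 3) − 0 = 0, and there is no ∂_3, so H_2 = 0.

Hence the Betti numbers are b_0 = 1, b_1 = 5, b_2 = 0.

b_0 = 1, b_1 = 5, b_2 = 0.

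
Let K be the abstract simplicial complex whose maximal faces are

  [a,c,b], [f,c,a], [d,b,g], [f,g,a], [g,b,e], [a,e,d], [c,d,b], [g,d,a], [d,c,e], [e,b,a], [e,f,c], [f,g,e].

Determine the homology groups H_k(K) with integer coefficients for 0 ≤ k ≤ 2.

H_0 ≅ Z,  H_1 ≅ Z/2,  H_2 = 0.

Order the vertices as a < b < c < d < e < f < g. Listing each simplex with vertices in this order, K has dimension 2 with simplices:

  0-simplices (7): a, b, c, d, e, f, g
  1-simplices (18): ab, ac, ad, ae, af, ag, bc, bd, be, bg, cd, ce, cf, de, dg, ef, eg, fg
  2-simplices (12): abc, abe, acf, ade, adg, afg, bcd, bdg, beg, cde, cef, efg

Hence C_0 ≅ Z^7, C_1 ≅ Z^18, C_2 ≅ Z^12.

The boundary map ∂_1: C_1 → C_0 maps an edge to its endpoints' difference, ∂[p,q] = q − p. For instance
  ∂ac = c − a.
This gives a 7×18 integer matrix of rank 6; reducing to Smith normal form yields diagonal entries (1,1,1,1,1,1).

∂_2: C_2 → C_1 sends each 2-simplex [p,q,r] to [q,r] − [p,r] + [p,q]. For instance
  ∂bdg = dg − bg + bd,
  ∂beg = eg − bg + be.
The 18×12 boundary matrix has rank 12 and Smith normal form diag(1,1,1,1,1,1,1,1,1,1,1,2).

Reading off H_k = ker ∂_k / im ∂_{k+1}:

  H_0: rank C_0 − rank ∂_1 = 7 − 6 = 1, and the invariant factors of ∂_1 are all 1, so H_0 = Z.
  H_1: rank ker ∂_1 − rank ∂_2 = (18 − 6) − 12 = 0, and ∂_2 has invariant factor 2 > 1, so H_1 = Z/2.
  H_2: rank ker ∂_2 − rank ∂_3 = (12 − 12) − 0 = 0, and there is no ∂_3, so H_2 = 0.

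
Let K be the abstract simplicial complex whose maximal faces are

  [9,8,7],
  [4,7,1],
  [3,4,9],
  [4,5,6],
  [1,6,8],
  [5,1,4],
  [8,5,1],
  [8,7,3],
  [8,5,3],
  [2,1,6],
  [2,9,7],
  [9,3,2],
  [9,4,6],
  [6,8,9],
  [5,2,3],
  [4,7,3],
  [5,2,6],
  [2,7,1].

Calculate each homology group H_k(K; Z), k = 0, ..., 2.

H_0 ≅ Z,  H_1 ≅ Z ⊕ Z/2,  H_2 = 0.

Fix the vertex order 1 < 2 < 3 < 4 < 5 < 6 < 7 < 8 < 9 and write every simplex with vertices in increasing order. Then dim K = 2 and the simplices of K are:

  0-simplices (9): [1], [2], [3], [4], [5], [6], [7], [8], [9]
  1-simplices (27): (27 of them)
  2-simplices (18): [1,2,6], [1,2,7], [1,4,5], [1,4,7], [1,5,8], [1,6,8], [2,3,5], [2,3,9], [2,5,6], [2,7,9], [3,4,7], [3,4,9], [3,5,8], [3,7,8], [4,5,6], [4,6,9], [6,8,9], [7,8,9]

so the chain groups are C_0 ≅ Z^9, C_1 ≅ Z^27, C_2 ≅ Z^18.

∂_1: C_1 → C_0 maps an edge to its endpoints' difference, ∂[p,q] = q − p. For instance
  ∂[2,9] = [9] − [2].
The 9×27 boundary matrix has rank 8 and Smith normal form diag(1,1,1,1,1,1,1,1).

∂_2: C_2 → C_1 acts by ∂[p,q,r] = [q,r] − [p,r] + [p,q]. For instance
  ∂[1,2,6] = [2,6] − [1,6] + [1,2],
  ∂[3,4,9] = [4,9] − [3,9] + [3,4].
This gives a 27×18 integer matrix of rank 18; reducing to Smith normal form yields diagonal entries (1,1,1,1,1,1,1,1,1,1,1,1,1,1,1,1,1,2).

Computing H_k = (kernel of ∂_k) / (image of ∂_{k+1}):

  H_0: rank C_0 − rank ∂_1 = 9 − 8 = 1, and the invariant factors of ∂_1 are all 1, so H_0 ≅ Z.
  H_1: rank ker ∂_1 − rank ∂_2 = (27 − 8) − 18 = 1, and ∂_2 has invariant factor 2 > 1, so H_1 ≅ Z ⊕ Z/2.
  H_2: rank ker ∂_2 − rank ∂_3 = (18 − 18) − 0 = 0, and there is no ∂_3, so H_2 ≅ 0.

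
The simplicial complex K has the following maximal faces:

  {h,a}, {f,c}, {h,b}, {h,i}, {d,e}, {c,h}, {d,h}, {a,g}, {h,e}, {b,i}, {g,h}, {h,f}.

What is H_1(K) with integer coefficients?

H_1 ≅ Z^4.

Order the vertices as a < b < c < d < e < f < g < h < i. Listing each simplex with vertices in this order, K has dimension 1 with simplices:

  0-simplices (9): a, b, c, d, e, f, g, h, i
  1-simplices (12): ag, ah, bh, bi, cf, ch, de, dh, eh, fh, gh, hi

Hence C_0 ≅ Z^9, C_1 ≅ Z^12.

Boundary ∂_1: C_1 → C_0 sends each edge [p,q] (with p < q) to q − p. For instance
  ∂eh = h − e.
This gives a 9×12 integer matrix of rank 8; reducing to Smith normal form yields diagonal entries (1,1,1,1,1,1,1,1).

Computing H_k = (kernel of ∂_k) / (image of ∂_{k+1}):

  H_1: rank ker ∂_1 − rank ∂_2 = (12 − 8) − 0 = 4, and there is no ∂_2, so H_1 ≅ Z^4.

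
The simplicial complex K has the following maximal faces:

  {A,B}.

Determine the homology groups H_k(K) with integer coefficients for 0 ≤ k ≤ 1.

H_0 = Z,  H_1 = 0.

Order the vertices as A < B. Listing each simplex with vertices in this order, K has dimension 1 with simplices:

  0-simplices (2): A, B
  1-simplices (1): AB

so the chain groups are C_0 ≅ Z^2, C_1 ≅ Z^1.

∂_1: C_1 → C_0 maps an edge to its endpoints' difference, ∂[p,q] = q − p. For instance
  ∂AB = B − A.
The resulting 2×1 matrix has rank 1, and its Smith normal form has invariant factors (1).

Computing H_k = (kernel of ∂_k) / (image of ∂_{k+1}):

  H_0: rank C_0 − rank ∂_1 = 2 − 1 = 1, and the invariant factors of ∂_1 are all 1, so H_0 = Z.
  H_1: rank ker ∂_1 − rank ∂_2 = (1 − 1) − 0 = 0, and there is no ∂_2, so H_1 = 0.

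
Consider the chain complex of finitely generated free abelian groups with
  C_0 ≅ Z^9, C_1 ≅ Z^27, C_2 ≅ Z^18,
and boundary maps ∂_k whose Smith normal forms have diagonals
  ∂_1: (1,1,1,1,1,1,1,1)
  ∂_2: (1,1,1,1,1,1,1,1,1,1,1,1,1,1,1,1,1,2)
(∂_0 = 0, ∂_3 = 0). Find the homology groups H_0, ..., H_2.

H_0: b_0 = 9 − 0 − 8 = 1; torsion from ∂_1 factors > 1: none. So H_0 = Z.
H_1: b_1 = 27 − 8 − 18 = 1; torsion from ∂_2 factors > 1: [2]. So H_1 = Z ⊕ Z/2.
H_2: b_2 = 18 − 18 − 0 = 0; torsion from ∂_3 factors > 1: none. So H_2 = 0.

H_0 = Z,  H_1 = Z ⊕ Z/2,  H_2 = 0.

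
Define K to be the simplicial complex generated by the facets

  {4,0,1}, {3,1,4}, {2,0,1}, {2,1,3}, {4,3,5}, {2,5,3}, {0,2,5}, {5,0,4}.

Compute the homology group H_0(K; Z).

H_0 ≅ Z.

Order the vertices as 0 < 1 < 2 < 3 < 4 < 5. Listing each simplex with vertices in this order, K has dimension 2 with simplices:

  0-simplices (6): [0], [1], [2], [3], [4], [5]
  1-simplices (12): [0,1], [0,2], [0,4], [0,5], [1,2], [1,3], [1,4], [2,3], [2,5], [3,4], [3,5], [4,5]
  2-simplices (8): [0,1,2], [0,1,4], [0,2,5], [0,4,5], [1,2,3], [1,3,4], [2,3,5], [3,4,5]

so the chain groups are C_0 ≅ Z^6, C_1 ≅ Z^12, C_2 ≅ Z^8.

∂_1: C_1 → C_0 maps an edge to its endpoints' difference, ∂[p,q] = q − p.
This gives a 6×12 integer matrix of rank 5; reducing to Smith normal form yields diagonal entries (1,1,1,1,1).

Boundary ∂_2: C_2 → C_1 acts by ∂[p,q,r] = [q,r] − [p,r] + [p,q]. For instance
  ∂[1,2,3] = [2,3] − [1,3] + [1,2],
  ∂[0,4,5] = [4,5] − [0,5] + [0,4].
The resulting 12×8 matrix has rank 7, and its Smith normal form has invariant factors (1,1,1,1,1,1,1).

From H_k ≅ ker(∂_k) / im(∂_{k+1}) we obtain:

  H_0: rank C_0 − rank ∂_1 = 6 − 5 = 1, and the invariant factors of ∂_1 are all 1, so H_0 = Z.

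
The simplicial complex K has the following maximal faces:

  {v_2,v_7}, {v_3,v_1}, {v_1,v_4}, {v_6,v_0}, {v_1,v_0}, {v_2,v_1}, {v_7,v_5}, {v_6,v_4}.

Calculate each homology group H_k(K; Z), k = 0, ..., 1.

We work with the vertex ordering v_0 < v_1 < v_2 < v_3 < v_4 < v_5 < v_6 < v_7. The simplices of K, each written with vertices in increasing order, are:

  0-simplices (8): [v_0], [v_1], [v_2], [v_3], [v_4], [v_5], [v_6], [v_7]
  1-simplices (8): [v_0,v_1], [v_0,v_6], [v_1,v_2], [v_1,v_3], [v_1,v_4], [v_2,v_7], [v_4,v_6], [v_5,v_7]

so the chain groups are C_0 ≅ Z^8, C_1 ≅ Z^8.

The boundary map ∂_1: C_1 → C_0 maps an edge to its endpoints' difference, ∂[p,q] = q − p. For instance
  ∂[v_1,v_4] = [v_4] − [v_1].
As a 8×8 matrix over Z this has rank 7, with invariant factors (1,1,1,1,1,1,1).

Computing H_k = (kernel of ∂_k) / (image of ∂_{k+1}):

  H_0: rank C_0 − rank ∂_1 = 8 − 7 = 1, and the invariant factors of ∂_1 are all 1, so H_0 ≅ Z.
  H_1: rank ker ∂_1 − rank ∂_2 = (8 − 7) − 0 = 1, and there is no ∂_2, so H_1 ≅ Z.

H_0 = Z,  H_1 = Z.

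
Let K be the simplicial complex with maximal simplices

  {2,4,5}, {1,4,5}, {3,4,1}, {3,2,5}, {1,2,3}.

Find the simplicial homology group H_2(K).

H_2 ≅ 0.

Fix the vertex order 1 < 2 < 3 < 4 < 5 and write every simplex with vertices in increasing order. Then dim K = 2 and the simplices of K are:

  0-simplices (5): [1], [2], [3], [4], [5]
  1-simplices (10): [1,2], [1,3], [1,4], [1,5], [2,3], [2,4], [2,5], [3,4], [3,5], [4,5]
  2-simplices (5): [1,2,3], [1,3,4], [1,4,5], [2,3,5], [2,4,5]

so the chain groups are C_0 ≅ Z^5, C_1 ≅ Z^10, C_2 ≅ Z^5.

∂_1: C_1 → C_0 sends each edge [p,q] (with p < q) to q − p.
This gives a 5×10 integer matrix of rank 4; reducing to Smith normal form yields diagonal entries (1,1,1,1).

∂_2: C_2 → C_1 sends each 2-simplex [p,q,r] to [q,r] − [p,r] + [p,q]. For instance
  ∂[2,4,5] = [4,5] − [2,5] + [2,4],
  ∂[1,2,3] = [2,3] − [1,3] + [1,2].
The resulting 10×5 matrix has rank 5, and its Smith normal form has invariant factors (1,1,1,1,1).

Computing H_k = (kernel of ∂_k) / (image of ∂_{k+1}):

  H_2: rank ker ∂_2 − rank ∂_3 = (5 − 5) − 0 = 0, and there is no ∂_3, so H_2 = 0.

(K is a triangulation of the Möbius band.)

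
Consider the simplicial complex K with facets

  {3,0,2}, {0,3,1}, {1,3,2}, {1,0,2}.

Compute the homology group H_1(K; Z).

H_1 ≅ 0.

Take the total order 0 < 1 < 2 < 3 on the vertex set. Then K (dimension 2) consists of the simplices:

  0-simplices (4): [0], [1], [2], [3]
  1-simplices (6): [0,1], [0,2], [0,3], [1,2], [1,3], [2,3]
  2-simplices (4): [0,1,2], [0,1,3], [0,2,3], [1,2,3]

giving chain groups C_0 ≅ Z^4, C_1 ≅ Z^6, C_2 ≅ Z^4.

The boundary map ∂_1: C_1 → C_0 is given by ∂[p,q] = [q] − [p].
The resulting 4×6 matrix has rank 3, and its Smith normal form has invariant factors (1,1,1).

The boundary map ∂_2: C_2 → C_1 acts by ∂[p,q,r] = [q,r] − [p,r] + [p,q]. For instance
  ∂[0,1,3] = [1,3] − [0,3] + [0,1],
  ∂[0,2,3] = [2,3] − [0,3] + [0,2].
The resulting 6×4 matrix has rank 3, and its Smith normal form has invariant factors (1,1,1).

From H_k ≅ ker(∂_k) / im(∂_{k+1}) we obtain:

  H_1: rank ker ∂_1 − rank ∂_2 = (6 − 3) − 3 = 0, and the invariant factors of ∂_2 are all 1, so H_1 ≅ 0.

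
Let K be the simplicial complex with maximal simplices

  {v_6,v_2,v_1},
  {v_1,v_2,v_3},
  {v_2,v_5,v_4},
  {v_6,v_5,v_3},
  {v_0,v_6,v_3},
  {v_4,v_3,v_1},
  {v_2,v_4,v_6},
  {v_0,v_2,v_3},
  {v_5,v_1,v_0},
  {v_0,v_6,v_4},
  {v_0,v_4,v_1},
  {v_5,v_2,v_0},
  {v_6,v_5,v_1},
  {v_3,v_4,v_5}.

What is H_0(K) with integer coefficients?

Take the total order v_0 < v_1 < v_2 < v_3 < v_4 < v_5 < v_6 on the vertex set. Then K (dimension 2) consists of the simplices:

  0-simplices (7): [v_0], [v_1], [v_2], [v_3], [v_4], [v_5], [v_6]
  1-simplices (21): (21 of them)
  2-simplices (14): (14 of them)

giving chain groups C_0 ≅ Z^7, C_1 ≅ Z^21, C_2 ≅ Z^14.

∂_1: C_1 → C_0 is given by ∂[p,q] = [q] − [p].
The resulting 7×21 matrix has rank 6, and its Smith normal form has invariant factors (1,1,1,1,1,1).

Boundary ∂_2: C_2 → C_1 acts by ∂[p,q,r] = [q,r] − [p,r] + [p,q]. For instance
  ∂[v_0,v_1,v_5] = [v_1,v_5] − [v_0,v_5] + [v_0,v_1],
  ∂[v_1,v_3,v_4] = [v_3,v_4] − [v_1,v_4] + [v_1,v_3].
As a 21×14 matrix over Z this has rank 13, with invariant factors (1,1,1,1,1,1,1,1,1,1,1,1,1).

From H_k ≅ ker(∂_k) / im(∂_{k+1}) we obtain:

  H_0: rank C_0 − rank ∂_1 = 7 − 6 = 1, and the invariant factors of ∂_1 are all 1, so H_0 = Z.

(K is a triangulation of the torus T^2.)

H_0 = Z.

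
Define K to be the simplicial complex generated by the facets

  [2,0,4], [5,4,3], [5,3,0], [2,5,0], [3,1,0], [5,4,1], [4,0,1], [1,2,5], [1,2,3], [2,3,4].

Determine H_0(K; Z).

H_0 = Z.

Take the total order 0 < 1 < 2 < 3 < 4 < 5 on the vertex set. Then K (dimension 2) consists of the simplices:

  0-simplices (6): [0], [1], [2], [3], [4], [5]
  1-simplices (15): [0,1], [0,2], [0,3], [0,4], [0,5], [1,2], [1,3], [1,4], [1,5], [2,3], [2,4], [2,5], [3,4], [3,5], [4,5]
  2-simplices (10): [0,1,3], [0,1,4], [0,2,4], [0,2,5], [0,3,5], [1,2,3], [1,2,5], [1,4,5], [2,3,4], [3,4,5]

so the chain groups are C_0 ≅ Z^6, C_1 ≅ Z^15, C_2 ≅ Z^10.

∂_1: C_1 → C_0 maps an edge to its endpoints' difference, ∂[p,q] = q − p.
This gives a 6×15 integer matrix of rank 5; reducing to Smith normal form yields diagonal entries (1,1,1,1,1).

Boundary ∂_2: C_2 → C_1 sends each 2-simplex [p,q,r] to [q,r] − [p,r] + [p,q]. For instance
  ∂[3,4,5] = [4,5] − [3,5] + [3,4],
  ∂[0,1,4] = [1,4] − [0,4] + [0,1].
As a 15×10 matrix over Z this has rank 10, with invariant factors (1,1,1,1,1,1,1,1,1,2).

Computing H_k = (kernel of ∂_k) / (image of ∂_{k+1}):

  H_0: rank C_0 − rank ∂_1 = 6 − 5 = 1, and the invariant factors of ∂_1 are all 1, so H_0 ≅ Z.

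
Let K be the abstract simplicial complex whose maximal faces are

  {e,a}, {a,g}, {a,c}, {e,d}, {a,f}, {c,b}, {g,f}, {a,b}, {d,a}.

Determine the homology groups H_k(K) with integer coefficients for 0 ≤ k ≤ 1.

H_0 ≅ Z,  H_1 ≅ Z^3.

Order the vertices as a < b < c < d < e < f < g. Listing each simplex with vertices in this order, K has dimension 1 with simplices:

  0-simplices (7): a, b, c, d, e, f, g
  1-simplices (9): ab, ac, ad, ae, af, ag, bc, de, fg

giving chain groups C_0 ≅ Z^7, C_1 ≅ Z^9.

Boundary ∂_1: C_1 → C_0 sends each edge [p,q] (with p < q) to q − p. For instance
  ∂de = e − d.
The resulting 7×9 matrix has rank 6, and its Smith normal form has invariant factors (1,1,1,1,1,1).

From H_k ≅ ker(∂_k) / im(∂_{k+1}) we obtain:

  H_0: rank C_0 − rank ∂_1 = 7 − 6 = 1, and the invariant factors of ∂_1 are all 1, so H_0 = Z.
  H_1: rank ker ∂_1 − rank ∂_2 = (9 − 6) − 0 = 3, and there is no ∂_2, so H_1 = Z^3.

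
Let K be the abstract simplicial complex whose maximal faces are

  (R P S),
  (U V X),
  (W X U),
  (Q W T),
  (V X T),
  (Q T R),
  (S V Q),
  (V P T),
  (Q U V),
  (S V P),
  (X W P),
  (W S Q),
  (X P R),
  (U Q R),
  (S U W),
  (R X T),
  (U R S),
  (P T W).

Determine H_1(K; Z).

We work with the vertex ordering P < Q < R < S < T < U < V < W < X. The simplices of K, each written with vertices in increasing order, are:

  0-simplices (9): P, Q, R, S, T, U, V, W, X
  1-simplices (27): PR, PS, PT, PV, PW, PX, QR, QS, QT, QU, QV, QW, RS, RT, RU, RX, SU, SV, SW, TV, TW, TX, UV, UW, UX, VX, WX
  2-simplices (18): PRS, PRX, PSV, PTV, PTW, PWX, QRT, QRU, QSV, QSW, QTW, QUV, RSU, RTX, SUW, TVX, UVX, UWX

giving chain groups C_0 ≅ Z^9, C_1 ≅ Z^27, C_2 ≅ Z^18.

The boundary map ∂_1: C_1 → C_0 is given by ∂[p,q] = [q] − [p]. For instance
  ∂PS = S − P.
The resulting 9×27 matrix has rank 8, and its Smith normal form has invariant factors (1,1,1,1,1,1,1,1).

The boundary map ∂_2: C_2 → C_1 acts by ∂[p,q,r] = [q,r] − [p,r] + [p,q]. For instance
  ∂QRU = RU − QU + QR,
  ∂QSW = SW − QW + QS.
The resulting 27×18 matrix has rank 18, and its Smith normal form has invariant factors (1,1,1,1,1,1,1,1,1,1,1,1,1,1,1,1,1,2).

Reading off H_k = ker ∂_k / im ∂_{k+1}:

  H_1: rank ker ∂_1 − rank ∂_2 = (27 − 8) − 18 = 1, and ∂_2 has invariant factor 2 > 1, so H_1 = Z ⊕ Z_2.

(K is a triangulation of the Klein bottle.)

H_1 ≅ Z ⊕ Z_2.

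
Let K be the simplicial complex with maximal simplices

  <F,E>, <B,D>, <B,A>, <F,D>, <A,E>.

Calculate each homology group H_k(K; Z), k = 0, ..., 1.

K has 5 vertices, 5 edges.
rank ∂_0 = 0, rank ∂_1 = 4 ⇒ b_0 = 5 − 0 − 4 = 1; all invariant factors of ∂_1 are 1 so no torsion. So H_0 = Z.
rank ∂_1 = 4, rank ∂_2 = 0 ⇒ b_1 = 5 − 4 − 0 = 1. So H_1 = Z.

H_0 = Z,  H_1 = Z.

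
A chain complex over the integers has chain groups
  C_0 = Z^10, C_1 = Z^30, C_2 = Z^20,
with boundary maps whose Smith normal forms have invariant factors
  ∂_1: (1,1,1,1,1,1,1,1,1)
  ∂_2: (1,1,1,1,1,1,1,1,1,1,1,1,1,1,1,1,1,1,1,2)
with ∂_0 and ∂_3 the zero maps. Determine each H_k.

H_0: b_0 = 10 − 0 − 9 = 1; torsion from ∂_1 factors > 1: none. So H_0 ≅ Z.
H_1: b_1 = 30 − 9 − 20 = 1; torsion from ∂_2 factors > 1: [2]. So H_1 ≅ Z × Z/2.
H_2: b_2 = 20 − 20 − 0 = 0; torsion from ∂_3 factors > 1: none. So H_2 ≅ 0.

H_0 ≅ Z,  H_1 ≅ Z × Z/2,  H_2 = 0.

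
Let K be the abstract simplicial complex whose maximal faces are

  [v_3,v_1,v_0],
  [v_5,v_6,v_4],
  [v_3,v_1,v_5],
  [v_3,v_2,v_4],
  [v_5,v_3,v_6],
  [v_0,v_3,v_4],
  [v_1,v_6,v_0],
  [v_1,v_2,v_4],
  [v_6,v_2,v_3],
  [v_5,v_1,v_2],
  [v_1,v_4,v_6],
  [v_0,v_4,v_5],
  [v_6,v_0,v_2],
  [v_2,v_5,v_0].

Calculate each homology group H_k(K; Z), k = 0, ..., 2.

Order the vertices as v_0 < v_1 < v_2 < v_3 < v_4 < v_5 < v_6. Listing each simplex with vertices in this order, K has dimension 2 with simplices:

  0-simplices (7): [v_0], [v_1], [v_2], [v_3], [v_4], [v_5], [v_6]
  1-simplices (21): (21 of them)
  2-simplices (14): (14 of them)

Hence C_0 ≅ Z^7, C_1 ≅ Z^21, C_2 ≅ Z^14.

∂_1: C_1 → C_0 sends each edge [p,q] (with p < q) to q − p. For instance
  ∂[v_1,v_6] = [v_6] − [v_1].
This gives a 7×21 integer matrix of rank 6; reducing to Smith normal form yields diagonal entries (1,1,1,1,1,1).

Boundary ∂_2: C_2 → C_1 sends each 2-simplex [p,q,r] to [q,r] − [p,r] + [p,q]. For instance
  ∂[v_3,v_5,v_6] = [v_5,v_6] − [v_3,v_6] + [v_3,v_5],
  ∂[v_0,v_3,v_4] = [v_3,v_4] − [v_0,v_4] + [v_0,v_3].
The resulting 21×14 matrix has rank 13, and its Smith normal form has invariant factors (1,1,1,1,1,1,1,1,1,1,1,1,1).

Now H_k = ker ∂_k / im ∂_{k+1}, so:

  H_0: rank C_0 − rank ∂_1 = 7 − 6 = 1, and the invariant factors of ∂_1 are all 1, so H_0 ≅ Z.
  H_1: rank ker ∂_1 − rank ∂_2 = (21 − 6) − 13 = 2, and the invariant factors of ∂_2 are all 1, so H_1 ≅ Z^2.
  H_2: rank ker ∂_2 − rank ∂_3 = (14 − 13) − 0 = 1, and there is no ∂_3, so H_2 ≅ Z.

(K is a triangulation of the torus T^2.)

H_0 ≅ Z,  H_1 ≅ Z^2,  H_2 ≅ Z.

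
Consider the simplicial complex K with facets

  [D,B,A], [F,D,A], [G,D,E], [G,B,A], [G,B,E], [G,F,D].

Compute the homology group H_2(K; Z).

Order the vertices as A < B < D < E < F < G. Listing each simplex with vertices in this order, K has dimension 2 with simplices:

  0-simplices (6): A, B, D, E, F, G
  1-simplices (12): AB, AD, AF, AG, BD, BE, BG, DE, DF, DG, EG, FG
  2-simplices (6): ABD, ABG, ADF, BEG, DEG, DFG

so the chain groups are C_0 ≅ Z^6, C_1 ≅ Z^12, C_2 ≅ Z^6.

Boundary ∂_1: C_1 → C_0 sends each edge [p,q] (with p < q) to q − p. For instance
  ∂EG = G − E.
This gives a 6×12 integer matrix of rank 5; reducing to Smith normal form yields diagonal entries (1,1,1,1,1).

The boundary map ∂_2: C_2 → C_1 acts by ∂[p,q,r] = [q,r] − [p,r] + [p,q]. For instance
  ∂ADF = DF − AF + AD,
  ∂DFG = FG − DG + DF.
As a 12×6 matrix over Z this has rank 6, with invariant factors (1,1,1,1,1,1).

Computing H_k = (kernel of ∂_k) / (image of ∂_{k+1}):

  H_2: rank ker ∂_2 − rank ∂_3 = (6 − 6) − 0 = 0, and there is no ∂_3, so H_2 ≅ 0.

(K is a triangulation of the cylinder S^1 x I.)

H_2 = 0.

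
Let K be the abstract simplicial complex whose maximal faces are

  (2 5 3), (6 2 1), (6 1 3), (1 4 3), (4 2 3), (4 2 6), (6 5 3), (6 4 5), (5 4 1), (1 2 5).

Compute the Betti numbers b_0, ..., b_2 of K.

K has 6 vertices, 15 edges, 10 triangles.
rank ∂_0 = 0, rank ∂_1 = 5 ⇒ b_0 = 6 − 0 − 5 = 1; all invariant factors of ∂_1 are 1 so no torsion. So H_0 ≅ Z.
rank ∂_1 = 5, rank ∂_2 = 10 ⇒ b_1 = 15 − 5 − 10 = 0; ∂_2 has invariant factor(s) [2] giving torsion. So H_1 ≅ Z/2.
rank ∂_2 = 10, rank ∂_3 = 0 ⇒ b_2 = 10 − 10 − 0 = 0. So H_2 ≅ 0.

b_0 = 1, b_1 = 0, b_2 = 0.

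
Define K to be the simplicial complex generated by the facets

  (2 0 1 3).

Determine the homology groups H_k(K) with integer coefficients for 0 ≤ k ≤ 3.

H_0 ≅ Z,  H_1 = 0,  H_2 = 0,  H_3 = 0.

Fix the vertex order 0 < 1 < 2 < 3 and write every simplex with vertices in increasing order. Then dim K = 3 and the simplices of K are:

  0-simplices (4): [0], [1], [2], [3]
  1-simplices (6): [0,1], [0,2], [0,3], [1,2], [1,3], [2,3]
  2-simplices (4): [0,1,2], [0,1,3], [0,2,3], [1,2,3]
  3-simplices (1): [0,1,2,3]

Hence C_0 ≅ Z^4, C_1 ≅ Z^6, C_2 ≅ Z^4, C_3 ≅ Z^1.

∂_1: C_1 → C_0 is given by ∂[p,q] = [q] − [p].
The resulting 4×6 matrix has rank 3, and its Smith normal form has invariant factors (1,1,1).

Boundary ∂_2: C_2 → C_1 acts by ∂[p,q,r] = [q,r] − [p,r] + [p,q]. For instance
  ∂[0,1,2] = [1,2] − [0,2] + [0,1],
  ∂[1,2,3] = [2,3] − [1,3] + [1,2].
The 6×4 boundary matrix has rank 3 and Smith normal form diag(1,1,1).

∂_3: C_3 → C_2 sends each 3-simplex σ to the alternating sum Σ_i (−1)^i (σ with its i-th vertex removed). For instance
  ∂[0,1,2,3] = [1,2,3] − [0,2,3] + [0,1,3] − [0,1,2].
As a 4×1 matrix over Z this has rank 1, with invariant factors (1).

From H_k ≅ ker(∂_k) / im(∂_{k+1}) we obtain:

  H_0: rank C_0 − rank ∂_1 = 4 − 3 = 1, and the invariant factors of ∂_1 are all 1, so H_0 = Z.
  H_1: rank ker ∂_1 − rank ∂_2 = (6 − 3) − 3 = 0, and the invariant factors of ∂_2 are all 1, so H_1 = 0.
  H_2: rank ker ∂_2 − rank ∂_3 = (4 − 3) − 1 = 0, and the invariant factors of ∂_3 are all 1, so H_2 = 0.
  H_3: rank ker ∂_3 − rank ∂_4 = (1 − 1) − 0 = 0, and there is no ∂_4, so H_3 = 0.

As a check, the Euler characteristic is 4 − 6 + 4 − 1 = 1, which agrees with 1 − 0 + 0 − 0 = 1.
(K is a triangulation of the 3-simplex.)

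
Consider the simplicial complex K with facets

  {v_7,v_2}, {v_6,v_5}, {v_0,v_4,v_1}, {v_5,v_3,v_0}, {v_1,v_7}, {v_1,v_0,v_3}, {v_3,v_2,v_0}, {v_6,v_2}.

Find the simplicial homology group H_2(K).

Take the total order v_0 < v_1 < v_2 < v_3 < v_4 < v_5 < v_6 < v_7 on the vertex set. Then K (dimension 2) consists of the simplices:

  0-simplices (8): [v_0], [v_1], [v_2], [v_3], [v_4], [v_5], [v_6], [v_7]
  1-simplices (13): [v_0,v_1], [v_0,v_2], [v_0,v_3], [v_0,v_4], [v_0,v_5], [v_1,v_3], [v_1,v_4], [v_1,v_7], [v_2,v_3], [v_2,v_6], [v_2,v_7], [v_3,v_5], [v_5,v_6]
  2-simplices (4): [v_0,v_1,v_3], [v_0,v_1,v_4], [v_0,v_2,v_3], [v_0,v_3,v_5]

so the chain groups are C_0 ≅ Z^8, C_1 ≅ Z^13, C_2 ≅ Z^4.

The boundary map ∂_1: C_1 → C_0 is given by ∂[p,q] = [q] − [p]. For instance
  ∂[v_2,v_3] = [v_3] − [v_2].
The resulting 8×13 matrix has rank 7, and its Smith normal form has invariant factors (1,1,1,1,1,1,1).

The boundary map ∂_2: C_2 → C_1 maps a triangle to the signed sum of its edges. For instance
  ∂[v_0,v_3,v_5] = [v_3,v_5] − [v_0,v_5] + [v_0,v_3],
  ∂[v_0,v_1,v_3] = [v_1,v_3] − [v_0,v_3] + [v_0,v_1].
The resulting 13×4 matrix has rank 4, and its Smith normal form has invariant factors (1,1,1,1).

From H_k ≅ ker(∂_k) / im(∂_{k+1}) we obtain:

  H_2: rank ker ∂_2 − rank ∂_3 = (4 − 4) − 0 = 0, and there is no ∂_3, so H_2 = 0.

H_2 ≅ 0.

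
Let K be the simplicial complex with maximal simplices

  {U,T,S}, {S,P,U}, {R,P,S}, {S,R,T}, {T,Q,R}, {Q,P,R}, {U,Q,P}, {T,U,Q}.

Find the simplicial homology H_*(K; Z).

H_0 = Z,  H_1 = 0,  H_2 = Z.

Take the total order P < Q < R < S < T < U on the vertex set. Then K (dimension 2) consists of the simplices:

  0-simplices (6): P, Q, R, S, T, U
  1-simplices (12): PQ, PR, PS, PU, QR, QT, QU, RS, RT, ST, SU, TU
  2-simplices (8): PQR, PQU, PRS, PSU, QRT, QTU, RST, STU

Hence C_0 ≅ Z^6, C_1 ≅ Z^12, C_2 ≅ Z^8.

The boundary map ∂_1: C_1 → C_0 sends each edge [p,q] (with p < q) to q − p. For instance
  ∂PQ = Q − P.
As a 6×12 matrix over Z this has rank 5, with invariant factors (1,1,1,1,1).

∂_2: C_2 → C_1 sends each 2-simplex [p,q,r] to [q,r] − [p,r] + [p,q]. For instance
  ∂QTU = TU − QU + QT,
  ∂PQR = QR − PR + PQ.
As a 12×8 matrix over Z this has rank 7, with invariant factors (1,1,1,1,1,1,1).

From H_k ≅ ker(∂_k) / im(∂_{k+1}) we obtain:

  H_0: rank C_0 − rank ∂_1 = 6 − 5 = 1, and the invariant factors of ∂_1 are all 1, so H_0 ≅ Z.
  H_1: rank ker ∂_1 − rank ∂_2 = (12 − 5) − 7 = 0, and the invariant factors of ∂_2 are all 1, so H_1 ≅ 0.
  H_2: rank ker ∂_2 − rank ∂_3 = (8 − 7) − 0 = 1, and there is no ∂_3, so H_2 ≅ Z.

(K is a triangulation of the 2-sphere S^2.)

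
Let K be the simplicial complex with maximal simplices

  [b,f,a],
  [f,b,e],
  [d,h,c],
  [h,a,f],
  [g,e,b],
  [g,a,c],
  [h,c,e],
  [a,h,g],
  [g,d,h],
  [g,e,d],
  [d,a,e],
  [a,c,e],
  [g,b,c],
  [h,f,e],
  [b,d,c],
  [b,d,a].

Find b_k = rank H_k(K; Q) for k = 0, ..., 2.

b_0 = 1, b_1 = 2, b_2 = 1.

Fix the vertex order a < b < c < d < e < f < g < h and write every simplex with vertices in increasing order. Then dim K = 2 and the simplices of K are:

  0-simplices (8): a, b, c, d, e, f, g, h
  1-simplices (24): ab, ac, ad, ae, af, ag, ah, bc, bd, be, bf, bg, cd, ce, cg, ch, de, dg, dh, ef, eg, eh, fh, gh
  2-simplices (16): abd, abf, ace, acg, ade, afh, agh, bcd, bcg, bef, beg, cdh, ceh, deg, dgh, efh

giving chain groups C_0 ≅ Z^8, C_1 ≅ Z^24, C_2 ≅ Z^16.

∂_1: C_1 → C_0 sends each edge [p,q] (with p < q) to q − p. For instance
  ∂ae = e − a.
The resulting 8×24 matrix has rank 7, and its Smith normal form has invariant factors (1,1,1,1,1,1,1).

The boundary map ∂_2: C_2 → C_1 sends each 2-simplex [p,q,r] to [q,r] − [p,r] + [p,q]. For instance
  ∂abf = bf − af + ab,
  ∂ace = ce − ae + ac.
The 24×16 boundary matrix has rank 15 and Smith normal form diag(1,1,1,1,1,1,1,1,1,1,1,1,1,1,1).

Now H_k = ker ∂_k / im ∂_{k+1}, so:

  H_0: rank C_0 − rank ∂_1 = 8 − 7 = 1, and the invariant factors of ∂_1 are all 1, so H_0 = Z.
  H_1: rank ker ∂_1 − rank ∂_2 = (24 − 7) − 15 = 2, and the invariant factors of ∂_2 are all 1, so H_1 = Z^2.
  H_2: rank ker ∂_2 − rank ∂_3 = (16 − 15) − 0 = 1, and there is no ∂_3, so H_2 = Z.

As a check, the Euler characteristic is 8 − 24 + 16 = 0, which agrees with 1 − 2 + 1 = 0.

Hence the Betti numbers are b_0 = 1, b_1 = 2, b_2 = 1.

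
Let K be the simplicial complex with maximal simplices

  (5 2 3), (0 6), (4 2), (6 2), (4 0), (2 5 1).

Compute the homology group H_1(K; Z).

H_1 ≅ Z.

Order the vertices as 0 < 1 < 2 < 3 < 4 < 5 < 6. Listing each simplex with vertices in this order, K has dimension 2 with simplices:

  0-simplices (7): [0], [1], [2], [3], [4], [5], [6]
  1-simplices (9): [0,4], [0,6], [1,2], [1,5], [2,3], [2,4], [2,5], [2,6], [3,5]
  2-simplices (2): [1,2,5], [2,3,5]

so the chain groups are C_0 ≅ Z^7, C_1 ≅ Z^9, C_2 ≅ Z^2.

The boundary map ∂_1: C_1 → C_0 is given by ∂[p,q] = [q] − [p]. For instance
  ∂[2,3] = [3] − [2].
The 7×9 boundary matrix has rank 6 and Smith normal form diag(1,1,1,1,1,1).

∂_2: C_2 → C_1 maps a triangle to the signed sum of its edges. For instance
  ∂[2,3,5] = [3,5] − [2,5] + [2,3],
  ∂[1,2,5] = [2,5] − [1,5] + [1,2].
This gives a 9×2 integer matrix of rank 2; reducing to Smith normal form yields diagonal entries (1,1).

Computing H_k = (kernel of ∂_k) / (image of ∂_{k+1}):

  H_1: rank ker ∂_1 − rank ∂_2 = (9 − 6) − 2 = 1, and the invariant factors of ∂_2 are all 1, so H_1 ≅ Z.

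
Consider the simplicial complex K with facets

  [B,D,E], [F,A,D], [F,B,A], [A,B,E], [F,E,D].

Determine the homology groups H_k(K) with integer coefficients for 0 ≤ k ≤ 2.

H_0 ≅ Z,  H_1 ≅ Z,  H_2 = 0.

Take the total order A < B < D < E < F on the vertex set. Then K (dimension 2) consists of the simplices:

  0-simplices (5): A, B, D, E, F
  1-simplices (10): AB, AD, AE, AF, BD, BE, BF, DE, DF, EF
  2-simplices (5): ABE, ABF, ADF, BDE, DEF

Hence C_0 ≅ Z^5, C_1 ≅ Z^10, C_2 ≅ Z^5.

The boundary map ∂_1: C_1 → C_0 maps an edge to its endpoints' difference, ∂[p,q] = q − p.
The resulting 5×10 matrix has rank 4, and its Smith normal form has invariant factors (1,1,1,1).

Boundary ∂_2: C_2 → C_1 acts by ∂[p,q,r] = [q,r] − [p,r] + [p,q]. For instance
  ∂ADF = DF − AF + AD,
  ∂BDE = DE − BE + BD.
This gives a 10×5 integer matrix of rank 5; reducing to Smith normal form yields diagonal entries (1,1,1,1,1).

Reading off H_k = ker ∂_k / im ∂_{k+1}:

  H_0: rank C_0 − rank ∂_1 = 5 − 4 = 1, and the invariant factors of ∂_1 are all 1, so H_0 = Z.
  H_1: rank ker ∂_1 − rank ∂_2 = (10 − 4) − 5 = 1, and the invariant factors of ∂_2 are all 1, so H_1 = Z.
  H_2: rank ker ∂_2 − rank ∂_3 = (5 − 5) − 0 = 0, and there is no ∂_3, so H_2 = 0.

As a check, the Euler characteristic is 5 − 10 + 5 = 0, which agrees with 1 − 1 + 0 = 0.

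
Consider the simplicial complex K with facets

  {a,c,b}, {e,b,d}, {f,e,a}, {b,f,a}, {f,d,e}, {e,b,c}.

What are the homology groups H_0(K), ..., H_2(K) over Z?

H_0 = Z,  H_1 = Z,  H_2 = 0.

We work with the vertex ordering a < b < c < d < e < f. The simplices of K, each written with vertices in increasing order, are:

  0-simplices (6): a, b, c, d, e, f
  1-simplices (12): ab, ac, ae, af, bc, bd, be, bf, ce, de, df, ef
  2-simplices (6): abc, abf, aef, bce, bde, def

so the chain groups are C_0 ≅ Z^6, C_1 ≅ Z^12, C_2 ≅ Z^6.

∂_1: C_1 → C_0 maps an edge to its endpoints' difference, ∂[p,q] = q − p. For instance
  ∂bc = c − b.
The resulting 6×12 matrix has rank 5, and its Smith normal form has invariant factors (1,1,1,1,1).

The boundary map ∂_2: C_2 → C_1 sends each 2-simplex [p,q,r] to [q,r] − [p,r] + [p,q]. For instance
  ∂bde = de − be + bd,
  ∂bce = ce − be + bc.
The 12×6 boundary matrix has rank 6 and Smith normal form diag(1,1,1,1,1,1).

Computing H_k = (kernel of ∂_k) / (image of ∂_{k+1}):

  H_0: rank C_0 − rank ∂_1 = 6 − 5 = 1, and the invariant factors of ∂_1 are all 1, so H_0 ≅ Z.
  H_1: rank ker ∂_1 − rank ∂_2 = (12 − 5) − 6 = 1, and the invariant factors of ∂_2 are all 1, so H_1 ≅ Z.
  H_2: rank ker ∂_2 − rank ∂_3 = (6 − 6) − 0 = 0, and there is no ∂_3, so H_2 ≅ 0.

As a check, the Euler characteristic is 6 − 12 + 6 = 0, which agrees with 1 − 1 + 0 = 0.
(K is a triangulation of the cylinder S^1 x I.)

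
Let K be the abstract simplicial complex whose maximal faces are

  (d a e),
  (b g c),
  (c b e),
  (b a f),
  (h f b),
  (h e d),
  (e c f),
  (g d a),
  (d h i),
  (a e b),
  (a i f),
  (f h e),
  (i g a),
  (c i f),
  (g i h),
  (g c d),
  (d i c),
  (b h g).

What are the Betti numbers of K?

K has 9 vertices, 27 edges, 18 triangles.
rank ∂_0 = 0, rank ∂_1 = 8 ⇒ b_0 = 9 − 0 − 8 = 1; all invariant factors of ∂_1 are 1 so no torsion. So H_0 = Z.
rank ∂_1 = 8, rank ∂_2 = 18 ⇒ b_1 = 27 − 8 − 18 = 1; ∂_2 has invariant factor(s) [2] giving torsion. So H_1 = Z ⊕ Z_2.
rank ∂_2 = 18, rank ∂_3 = 0 ⇒ b_2 = 18 − 18 − 0 = 0. So H_2 = 0.

b_0 = 1, b_1 = 1, b_2 = 0.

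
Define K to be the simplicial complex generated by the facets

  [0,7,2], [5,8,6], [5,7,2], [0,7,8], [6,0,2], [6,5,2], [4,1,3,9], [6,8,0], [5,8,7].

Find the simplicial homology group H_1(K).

H_1 = 0.

Take the total order 0 < 1 < 2 < 3 < 4 < 5 < 6 < 7 < 8 < 9 on the vertex set. Then K (dimension 3) consists of the simplices:

  0-simplices (10): [0], [1], [2], [3], [4], [5], [6], [7], [8], [9]
  1-simplices (18): [0,2], [0,6], [0,7], [0,8], [1,3], [1,4], [1,9], [2,5], [2,6], [2,7], [3,4], [3,9], [4,9], [5,6], [5,7], [5,8], [6,8], [7,8]
  2-simplices (12): [0,2,6], [0,2,7], [0,6,8], [0,7,8], [1,3,4], [1,3,9], [1,4,9], [2,5,6], [2,5,7], [3,4,9], [5,6,8], [5,7,8]
  3-simplices (1): [1,3,4,9]

so the chain groups are C_0 ≅ Z^10, C_1 ≅ Z^18, C_2 ≅ Z^12, C_3 ≅ Z^1.

The boundary map ∂_1: C_1 → C_0 maps an edge to its endpoints' difference, ∂[p,q] = q − p.
The 10×18 boundary matrix has rank 8 and Smith normal form diag(1,1,1,1,1,1,1,1).

Boundary ∂_2: C_2 → C_1 sends each 2-simplex [p,q,r] to [q,r] − [p,r] + [p,q]. For instance
  ∂[1,4,9] = [4,9] − [1,9] + [1,4],
  ∂[0,7,8] = [7,8] − [0,8] + [0,7].
The resulting 18×12 matrix has rank 10, and its Smith normal form has invariant factors (1,1,1,1,1,1,1,1,1,1).

∂_3: C_3 → C_2 sends each 3-simplex σ to the alternating sum Σ_i (−1)^i (σ with its i-th vertex removed). For instance
  ∂[1,3,4,9] = [3,4,9] − [1,4,9] + [1,3,9] − [1,3,4].
As a 12×1 matrix over Z this has rank 1, with invariant factors (1).

Now H_k = ker ∂_k / im ∂_{k+1}, so:

  H_1: rank ker ∂_1 − rank ∂_2 = (18 − 8) − 10 = 0, and the invariant factors of ∂_2 are all 1, so H_1 = 0.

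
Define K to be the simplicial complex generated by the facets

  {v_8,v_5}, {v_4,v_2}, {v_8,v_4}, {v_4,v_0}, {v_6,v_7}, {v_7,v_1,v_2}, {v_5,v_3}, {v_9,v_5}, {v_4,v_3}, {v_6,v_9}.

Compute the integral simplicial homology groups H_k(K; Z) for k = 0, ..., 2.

H_0 = Z,  H_1 = Z^2,  H_2 = 0.

We work with the vertex ordering v_0 < v_1 < v_2 < v_3 < v_4 < v_5 < v_6 < v_7 < v_8 < v_9. The simplices of K, each written with vertices in increasing order, are:

  0-simplices (10): [v_0], [v_1], [v_2], [v_3], [v_4], [v_5], [v_6], [v_7], [v_8], [v_9]
  1-simplices (12): [v_0,v_4], [v_1,v_2], [v_1,v_7], [v_2,v_4], [v_2,v_7], [v_3,v_4], [v_3,v_5], [v_4,v_8], [v_5,v_8], [v_5,v_9], [v_6,v_7], [v_6,v_9]
  2-simplices (1): [v_1,v_2,v_7]

giving chain groups C_0 ≅ Z^10, C_1 ≅ Z^12, C_2 ≅ Z^1.

Boundary ∂_1: C_1 → C_0 maps an edge to its endpoints' difference, ∂[p,q] = q − p. For instance
  ∂[v_3,v_4] = [v_4] − [v_3].
As a 10×12 matrix over Z this has rank 9, with invariant factors (1,1,1,1,1,1,1,1,1).

The boundary map ∂_2: C_2 → C_1 sends each 2-simplex [p,q,r] to [q,r] − [p,r] + [p,q]. For instance
  ∂[v_1,v_2,v_7] = [v_2,v_7] − [v_1,v_7] + [v_1,v_2].
The resulting 12×1 matrix has rank 1, and its Smith normal form has invariant factors (1).

Now H_k = ker ∂_k / im ∂_{k+1}, so:

  H_0: rank C_0 − rank ∂_1 = 10 − 9 = 1, and the invariant factors of ∂_1 are all 1, so H_0 = Z.
  H_1: rank ker ∂_1 − rank ∂_2 = (12 − 9) − 1 = 2, and the invariant factors of ∂_2 are all 1, so H_1 = Z^2.
  H_2: rank ker ∂_2 − rank ∂_3 = (1 − 1) − 0 = 0, and there is no ∂_3, so H_2 = 0.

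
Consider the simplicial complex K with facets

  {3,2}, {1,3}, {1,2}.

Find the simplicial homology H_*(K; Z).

H_0 = Z,  H_1 = Z.

K has 3 vertices, 3 edges.
rank ∂_0 = 0, rank ∂_1 = 2 ⇒ b_0 = 3 − 0 − 2 = 1; all invariant factors of ∂_1 are 1 so no torsion. So H_0 = Z.
rank ∂_1 = 2, rank ∂_2 = 0 ⇒ b_1 = 3 − 2 − 0 = 1. So H_1 = Z.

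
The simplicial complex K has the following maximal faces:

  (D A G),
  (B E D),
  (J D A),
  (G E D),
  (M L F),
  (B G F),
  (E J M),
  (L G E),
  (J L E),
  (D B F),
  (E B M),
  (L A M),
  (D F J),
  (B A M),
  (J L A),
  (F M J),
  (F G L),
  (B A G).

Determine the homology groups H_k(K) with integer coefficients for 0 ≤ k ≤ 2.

H_0 ≅ Z,  H_1 ≅ Z ⊕ Z/2,  H_2 = 0.

Fix the vertex order A < B < D < E < F < G < J < L < M and write every simplex with vertices in increasing order. Then dim K = 2 and the simplices of K are:

  0-simplices (9): A, B, D, E, F, G, J, L, M
  1-simplices (27): AB, AD, AG, AJ, AL, AM, BD, BE, BF, BG, BM, DE, DF, DG, DJ, EG, EJ, EL, EM, FG, FJ, FL, FM, GL, JL, JM, LM
  2-simplices (18): ABG, ABM, ADG, ADJ, AJL, ALM, BDE, BDF, BEM, BFG, DEG, DFJ, EGL, EJL, EJM, FGL, FJM, FLM

so the chain groups are C_0 ≅ Z^9, C_1 ≅ Z^27, C_2 ≅ Z^18.

Boundary ∂_1: C_1 → C_0 maps an edge to its endpoints' difference, ∂[p,q] = q − p.
This gives a 9×27 integer matrix of rank 8; reducing to Smith normal form yields diagonal entries (1,1,1,1,1,1,1,1).

Boundary ∂_2: C_2 → C_1 sends each 2-simplex [p,q,r] to [q,r] − [p,r] + [p,q]. For instance
  ∂ALM = LM − AM + AL,
  ∂ADG = DG − AG + AD.
The resulting 27×18 matrix has rank 18, and its Smith normal form has invariant factors (1,1,1,1,1,1,1,1,1,1,1,1,1,1,1,1,1,2).

From H_k ≅ ker(∂_k) / im(∂_{k+1}) we obtain:

  H_0: rank C_0 − rank ∂_1 = 9 − 8 = 1, and the invariant factors of ∂_1 are all 1, so H_0 ≅ Z.
  H_1: rank ker ∂_1 − rank ∂_2 = (27 − 8) − 18 = 1, and ∂_2 has invariant factor 2 > 1, so H_1 ≅ Z ⊕ Z/2.
  H_2: rank ker ∂_2 − rank ∂_3 = (18 − 18) − 0 = 0, and there is no ∂_3, so H_2 ≅ 0.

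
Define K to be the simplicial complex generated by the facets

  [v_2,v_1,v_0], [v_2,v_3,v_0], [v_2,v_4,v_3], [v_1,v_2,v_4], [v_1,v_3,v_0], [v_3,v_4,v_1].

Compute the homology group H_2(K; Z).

H_2 ≅ Z.

K has 5 vertices, 9 edges, 6 triangles.
rank ∂_2 = 5, rank ∂_3 = 0 ⇒ b_2 = 6 − 5 − 0 = 1. So H_2 = Z.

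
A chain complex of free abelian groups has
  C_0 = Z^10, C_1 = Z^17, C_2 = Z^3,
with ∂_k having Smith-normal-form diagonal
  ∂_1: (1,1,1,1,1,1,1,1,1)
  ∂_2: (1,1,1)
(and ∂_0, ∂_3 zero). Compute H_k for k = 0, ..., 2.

H_0: b_0 = 10 − 0 − 9 = 1; torsion from ∂_1 factors > 1: none. So H_0 ≅ Z.
H_1: b_1 = 17 − 9 − 3 = 5; torsion from ∂_2 factors > 1: none. So H_1 ≅ Z^5.
H_2: b_2 = 3 − 3 − 0 = 0; torsion from ∂_3 factors > 1: none. So H_2 ≅ 0.

H_0 ≅ Z,  H_1 ≅ Z^5,  H_2 = 0.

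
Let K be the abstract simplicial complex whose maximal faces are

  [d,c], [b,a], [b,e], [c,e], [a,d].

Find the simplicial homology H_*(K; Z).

H_0 ≅ Z,  H_1 ≅ Z.

We work with the vertex ordering a < b < c < d < e. The simplices of K, each written with vertices in increasing order, are:

  0-simplices (5): a, b, c, d, e
  1-simplices (5): ab, ad, be, cd, ce

so the chain groups are C_0 ≅ Z^5, C_1 ≅ Z^5.

Boundary ∂_1: C_1 → C_0 sends each edge [p,q] (with p < q) to q − p.
The 5×5 boundary matrix has rank 4 and Smith normal form diag(1,1,1,1).

Reading off H_k = ker ∂_k / im ∂_{k+1}:

  H_0: rank C_0 − rank ∂_1 = 5 − 4 = 1, and the invariant factors of ∂_1 are all 1, so H_0 = Z.
  H_1: rank ker ∂_1 − rank ∂_2 = (5 − 4) − 0 = 1, and there is no ∂_2, so H_1 = Z.

As a check, the Euler characteristic is 5 − 5 = 0, which agrees with 1 − 1 = 0.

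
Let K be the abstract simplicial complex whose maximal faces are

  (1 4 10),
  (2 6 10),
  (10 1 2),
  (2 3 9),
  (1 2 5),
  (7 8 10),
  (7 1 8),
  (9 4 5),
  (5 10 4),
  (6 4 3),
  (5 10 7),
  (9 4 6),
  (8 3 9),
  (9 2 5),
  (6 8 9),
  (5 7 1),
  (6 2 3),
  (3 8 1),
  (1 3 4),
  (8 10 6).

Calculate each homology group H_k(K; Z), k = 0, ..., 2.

We work with the vertex ordering 1 < 2 < 3 < 4 < 5 < 6 < 7 < 8 < 9 < 10. The simplices of K, each written with vertices in increasing order, are:

  0-simplices (10): [1], [2], [3], [4], [5], [6], [7], [8], [9], [10]
  1-simplices (30): (30 of them)
  2-simplices (20): (20 of them)

so the chain groups are C_0 ≅ Z^10, C_1 ≅ Z^30, C_2 ≅ Z^20.

∂_1: C_1 → C_0 sends each edge [p,q] (with p < q) to q − p. For instance
  ∂[8,10] = [10] − [8].
The 10×30 boundary matrix has rank 9 and Smith normal form diag(1,1,1,1,1,1,1,1,1).

The boundary map ∂_2: C_2 → C_1 sends each 2-simplex [p,q,r] to [q,r] − [p,r] + [p,q]. For instance
  ∂[6,8,9] = [8,9] − [6,9] + [6,8],
  ∂[1,7,8] = [7,8] − [1,8] + [1,7].
The 30×20 boundary matrix has rank 20 and Smith normal form diag(1,1,1,1,1,1,1,1,1,1,1,1,1,1,1,1,1,1,1,2).

From H_k ≅ ker(∂_k) / im(∂_{k+1}) we obtain:

  H_0: rank C_0 − rank ∂_1 = 10 − 9 = 1, and the invariant factors of ∂_1 are all 1, so H_0 ≅ Z.
  H_1: rank ker ∂_1 − rank ∂_2 = (30 − 9) − 20 = 1, and ∂_2 has invariant factor 2 > 1, so H_1 ≅ Z ⊕ Z/2.
  H_2: rank ker ∂_2 − rank ∂_3 = (20 − 20) − 0 = 0, and there is no ∂_3, so H_2 ≅ 0.

H_0 = Z,  H_1 = Z ⊕ Z/2,  H_2 = 0.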